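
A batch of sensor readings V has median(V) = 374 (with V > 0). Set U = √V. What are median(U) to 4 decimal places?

median(U) = 19.3391

√V is monotone on this domain, so median(U) = √(374) ≈ 19.3391.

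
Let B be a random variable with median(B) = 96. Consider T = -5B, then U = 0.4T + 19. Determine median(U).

median(U) = -173

median(T) = (-5)·96 = -480.
median(U) = 0.4·(-480) + 19 = -173.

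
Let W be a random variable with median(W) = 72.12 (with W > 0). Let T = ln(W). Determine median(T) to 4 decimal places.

ln(W) is monotone on this domain, so median(T) = ln(72.12) ≈ 4.2783.

median(T) = 4.2783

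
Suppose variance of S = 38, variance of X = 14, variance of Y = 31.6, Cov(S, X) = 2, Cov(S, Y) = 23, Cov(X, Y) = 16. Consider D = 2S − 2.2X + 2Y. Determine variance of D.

variance of D = 371.76

variance of D = a²·variance of S + b²·variance of X + c²·variance of Y + 2ab·Cov(S, X) + 2ac·Cov(S, Y) + 2bc·Cov(X, Y), with a = 2, b = -2.2, c = 2.
= 152 + 67.76 + 126.4 + (-17.6) + 184 + (-140.8)
= 371.76.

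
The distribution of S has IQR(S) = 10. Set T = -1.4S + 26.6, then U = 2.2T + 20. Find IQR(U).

IQR(T) = |-1.4|·10 = 14.
IQR(U) = |2.2|·14 = 30.8.

IQR(U) = 30.8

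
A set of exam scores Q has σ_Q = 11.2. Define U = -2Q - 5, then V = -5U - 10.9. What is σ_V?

σ_V = 112

σ_U = |-2|·11.2 = 22.4.
σ_V = |-5|·22.4 = 112.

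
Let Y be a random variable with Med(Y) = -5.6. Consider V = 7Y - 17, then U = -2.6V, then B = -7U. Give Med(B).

Med(B) = -1022.84

Med(V) = 7·(-5.6) + (-17) = -56.2.
Med(U) = (-2.6)·(-56.2) = 146.12.
Med(B) = (-7)·146.12 = -1022.84.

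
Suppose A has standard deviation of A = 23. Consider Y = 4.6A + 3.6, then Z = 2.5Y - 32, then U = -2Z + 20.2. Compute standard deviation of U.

standard deviation of U = 529

standard deviation of Y = |4.6|·23 = 105.8.
standard deviation of Z = |2.5|·105.8 = 264.5.
standard deviation of U = |-2|·264.5 = 529.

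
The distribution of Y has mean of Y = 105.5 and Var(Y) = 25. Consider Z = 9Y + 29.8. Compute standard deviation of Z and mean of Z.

standard deviation of Z = 45, mean of Z = 979.3

Z = 9Y + 29.8 is linear with a = 9, b = 29.8.
standard deviation of Y = √25 = 5.
standard deviation of Z = |a|·standard deviation of Y = |9|·5 = 45.
mean of Z = a·mean of Y + b = 9·105.5 + 29.8 = 979.3.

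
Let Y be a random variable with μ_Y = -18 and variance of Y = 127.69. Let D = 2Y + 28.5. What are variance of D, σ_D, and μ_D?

variance of D = 510.76, σ_D = 22.6, μ_D = -7.5

D = 2Y + 28.5 is linear with a = 2, b = 28.5.
variance of D = a²·variance of Y = 2²·127.69 = 510.76 (the additive constant 28.5 does not affect variance).
σ_Y = √127.69 = 11.3.
σ_D = |a|·σ_Y = |2|·11.3 = 22.6.
μ_D = a·μ_Y + b = 2·(-18) + 28.5 = -7.5.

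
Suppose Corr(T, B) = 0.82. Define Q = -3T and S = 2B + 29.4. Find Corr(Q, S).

Linear rescalings preserve |correlation|; the slopes -3 and 2 have opposite signs, so the correlation flips sign: Corr(Q, S) = −Corr(T, B) = -0.82.

Corr(Q, S) = -0.82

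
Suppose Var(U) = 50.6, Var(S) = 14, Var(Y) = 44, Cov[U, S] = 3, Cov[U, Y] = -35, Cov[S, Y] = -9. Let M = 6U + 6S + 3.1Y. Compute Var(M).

Var(M) = 1327.64

Var(M) = a²·Var(U) + b²·Var(S) + c²·Var(Y) + 2ab·Cov[U, S] + 2ac·Cov[U, Y] + 2bc·Cov[S, Y], with a = 6, b = 6, c = 3.1.
= 1821.6 + 504 + 422.84 + 216 + (-1302) + (-334.8)
= 1327.64.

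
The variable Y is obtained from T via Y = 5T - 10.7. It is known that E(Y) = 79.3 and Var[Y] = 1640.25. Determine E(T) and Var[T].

From Y = 5T - 10.7: E(Y) = a·E(T) + b, so E(T) = (E(Y) − b)/a = (79.3 − (-10.7))/5 = 18.
Var[Y] = a²·Var[T], so Var[T] = 1640.25/5² = 65.61.

E(T) = 18, Var[T] = 65.61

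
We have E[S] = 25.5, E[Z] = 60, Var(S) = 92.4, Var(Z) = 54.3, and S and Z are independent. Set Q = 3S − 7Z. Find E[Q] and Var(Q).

E[Q] = -343.5, Var(Q) = 3492.3

E[Q] = 3·E[S] + (-7)·E[Z] = 3·25.5 + (-7)·60 = -343.5.
Var(Q) = a²·Var(S) + b²·Var(Z) + 2ab·Cov[S, Z] with a = 3, b = -7.
Independence gives Cov[S, Z] = 0.
= 3²·92.4 + (-7)²·54.3 + 2·3·(-7)·0
= 831.6 + 2660.7 + 0 = 3492.3.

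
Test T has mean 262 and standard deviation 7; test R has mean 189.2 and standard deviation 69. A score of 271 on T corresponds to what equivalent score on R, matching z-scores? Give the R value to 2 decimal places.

z = (271 − 262)/7 ≈ 1.2857.
R = 189.2 + z·69 = 189.2 + (271 − 262)·69/7 ≈ 277.91.

R = 277.91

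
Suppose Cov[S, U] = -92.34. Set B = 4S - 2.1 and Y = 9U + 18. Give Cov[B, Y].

Cov[B, Y] = a·c·Cov[S, U] = 4·9·(-92.34) = -3324.24. Additive constants drop out.

Cov[B, Y] = -3324.24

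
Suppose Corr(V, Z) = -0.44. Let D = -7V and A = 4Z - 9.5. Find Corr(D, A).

Linear rescalings preserve |correlation|; the slopes -7 and 4 have opposite signs, so the correlation flips sign: Corr(D, A) = −Corr(V, Z) = 0.44.

Corr(D, A) = 0.44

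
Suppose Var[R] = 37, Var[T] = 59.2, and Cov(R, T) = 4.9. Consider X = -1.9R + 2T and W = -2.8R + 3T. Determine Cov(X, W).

By bilinearity, Cov(X, W) = ac·Var[R] + bd·Var[T] + (ad+bc)·Cov(R, T), with a=-1.9, b=2, c=-2.8, d=3.
ac·Var[R] = (-1.9)·(-2.8)·37 = 196.84
bd·Var[T] = 2·3·59.2 = 355.2
(ad+bc)·Cov(R, T) = (-11.3)·4.9 = -55.37
Cov(X, W) = 196.84 + 355.2 + (-55.37) = 496.67.

Cov(X, W) = 496.67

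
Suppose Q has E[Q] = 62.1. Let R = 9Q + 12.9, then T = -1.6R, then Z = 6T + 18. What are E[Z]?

E[R] = 9·62.1 + 12.9 = 571.8.
E[T] = (-1.6)·571.8 = -914.88.
E[Z] = 6·(-914.88) + 18 = -5471.28.

E[Z] = -5471.28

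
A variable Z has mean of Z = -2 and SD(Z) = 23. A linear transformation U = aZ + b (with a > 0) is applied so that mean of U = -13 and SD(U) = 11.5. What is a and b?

a = 0.5, b = -12

SD(U) = a·SD(Z) (a > 0), so a = 11.5/23 = 0.5.
mean of U = a·mean of Z + b, so b = -13 − 0.5·(-2) = -12.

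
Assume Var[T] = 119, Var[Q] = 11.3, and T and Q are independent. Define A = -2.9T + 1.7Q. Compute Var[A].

Var[A] = a²·Var[T] + b²·Var[Q] + 2ab·Cov[T, Q] with a = -2.9, b = 1.7.
Independence gives Cov[T, Q] = 0.
= (-2.9)²·119 + 1.7²·11.3 + 2·(-2.9)·1.7·0
= 1000.79 + 32.657 + 0 = 1033.447.

Var[A] = 1033.447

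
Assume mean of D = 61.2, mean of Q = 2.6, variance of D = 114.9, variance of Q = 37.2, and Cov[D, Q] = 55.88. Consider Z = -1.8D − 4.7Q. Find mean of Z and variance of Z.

mean of Z = -122.38, variance of Z = 2139.5136

mean of Z = (-1.8)·mean of D + (-4.7)·mean of Q = (-1.8)·61.2 + (-4.7)·2.6 = -122.38.
variance of Z = a²·variance of D + b²·variance of Q + 2ab·Cov[D, Q] with a = -1.8, b = -4.7.
= (-1.8)²·114.9 + (-4.7)²·37.2 + 2·(-1.8)·(-4.7)·55.88
= 372.276 + 821.748 + 945.4896 = 2139.5136.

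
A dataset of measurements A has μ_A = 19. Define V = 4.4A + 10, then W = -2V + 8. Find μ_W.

μ_W = -179.2

μ_V = 4.4·19 + 10 = 93.6.
μ_W = (-2)·93.6 + 8 = -179.2.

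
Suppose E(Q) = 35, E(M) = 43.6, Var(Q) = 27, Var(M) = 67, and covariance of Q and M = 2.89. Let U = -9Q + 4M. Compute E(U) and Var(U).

E(U) = (-9)·E(Q) + 4·E(M) = (-9)·35 + 4·43.6 = -140.6.
Var(U) = a²·Var(Q) + b²·Var(M) + 2ab·covariance of Q and M with a = -9, b = 4.
= (-9)²·27 + 4²·67 + 2·(-9)·4·2.89
= 2187 + 1072 + (-208.08) = 3050.92.

E(U) = -140.6, Var(U) = 3050.92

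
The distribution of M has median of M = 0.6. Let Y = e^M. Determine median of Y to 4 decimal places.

e^M is monotone on this domain, so median of Y = exp(0.6) ≈ 1.8221.

median of Y = 1.8221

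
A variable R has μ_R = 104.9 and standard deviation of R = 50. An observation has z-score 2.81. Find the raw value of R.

R = μ_R + z·standard deviation of R = 104.9 + 2.81·50 = 245.4.

R = 245.4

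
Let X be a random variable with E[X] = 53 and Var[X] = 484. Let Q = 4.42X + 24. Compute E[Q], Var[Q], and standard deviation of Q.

E[Q] = 258.26, Var[Q] = 9455.6176, standard deviation of Q = 97.24

Q = 4.42X + 24 is linear with a = 4.42, b = 24.
E[Q] = a·E[X] + b = 4.42·53 + 24 = 258.26.
Var[Q] = a²·Var[X] = 4.42²·484 = 9455.6176 (the additive constant 24 does not affect variance).
standard deviation of X = √484 = 22.
standard deviation of Q = |a|·standard deviation of X = |4.42|·22 = 97.24.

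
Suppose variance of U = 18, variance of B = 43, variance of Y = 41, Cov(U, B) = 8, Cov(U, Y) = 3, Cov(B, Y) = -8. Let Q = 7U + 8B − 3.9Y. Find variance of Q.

variance of Q = a²·variance of U + b²·variance of B + c²·variance of Y + 2ab·Cov(U, B) + 2ac·Cov(U, Y) + 2bc·Cov(B, Y), with a = 7, b = 8, c = -3.9.
= 882 + 2752 + 623.61 + 896 + (-163.8) + 499.2
= 5489.01.

variance of Q = 5489.01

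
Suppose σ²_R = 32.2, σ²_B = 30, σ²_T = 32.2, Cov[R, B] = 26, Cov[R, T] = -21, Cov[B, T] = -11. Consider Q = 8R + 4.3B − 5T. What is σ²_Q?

σ²_Q = a²·σ²_R + b²·σ²_B + c²·σ²_T + 2ab·Cov[R, B] + 2ac·Cov[R, T] + 2bc·Cov[B, T], with a = 8, b = 4.3, c = -5.
= 2060.8 + 554.7 + 805 + 1788.8 + 1680 + 473
= 7362.3.

σ²_Q = 7362.3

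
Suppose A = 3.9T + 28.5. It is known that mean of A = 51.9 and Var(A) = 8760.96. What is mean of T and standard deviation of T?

mean of T = 6, standard deviation of T = 24

From A = 3.9T + 28.5: mean of A = a·mean of T + b, so mean of T = (mean of A − b)/a = (51.9 − 28.5)/3.9 = 6.
standard deviation of A = √8760.96 = 93.6.
standard deviation of A = |a|·standard deviation of T, so standard deviation of T = 93.6/|3.9| = 24.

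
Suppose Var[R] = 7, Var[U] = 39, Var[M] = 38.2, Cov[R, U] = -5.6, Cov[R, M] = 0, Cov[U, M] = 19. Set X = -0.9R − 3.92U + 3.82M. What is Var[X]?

Var[X] = a²·Var[R] + b²·Var[U] + c²·Var[M] + 2ab·Cov[R, U] + 2ac·Cov[R, M] + 2bc·Cov[U, M], with a = -0.9, b = -3.92, c = 3.82.
= 5.67 + 599.2896 + 557.42968 + (-39.5136) + 0 + (-569.0272)
= 553.84848.

Var[X] = 553.84848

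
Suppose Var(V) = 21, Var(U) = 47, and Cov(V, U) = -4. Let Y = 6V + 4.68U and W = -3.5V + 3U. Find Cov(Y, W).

By bilinearity, Cov(Y, W) = ac·Var(V) + bd·Var(U) + (ad+bc)·Cov(V, U), with a=6, b=4.68, c=-3.5, d=3.
ac·Var(V) = 6·(-3.5)·21 = -441
bd·Var(U) = 4.68·3·47 = 659.88
(ad+bc)·Cov(V, U) = (1.62)·(-4) = -6.48
Cov(Y, W) = -441 + 659.88 + (-6.48) = 212.4.

Cov(Y, W) = 212.4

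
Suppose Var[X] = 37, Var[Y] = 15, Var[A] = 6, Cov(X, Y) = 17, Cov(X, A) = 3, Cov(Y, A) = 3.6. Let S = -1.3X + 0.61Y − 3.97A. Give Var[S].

Var[S] = a²·Var[X] + b²·Var[Y] + c²·Var[A] + 2ab·Cov(X, Y) + 2ac·Cov(X, A) + 2bc·Cov(Y, A), with a = -1.3, b = 0.61, c = -3.97.
= 62.53 + 5.5815 + 94.5654 + (-26.962) + 30.966 + (-17.43624)
= 149.24466.

Var[S] = 149.24466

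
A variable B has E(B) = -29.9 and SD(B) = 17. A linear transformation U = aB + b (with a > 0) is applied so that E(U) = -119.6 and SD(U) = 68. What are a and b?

a = 4, b = 0

SD(U) = a·SD(B) (a > 0), so a = 68/17 = 4.
E(U) = a·E(B) + b, so b = -119.6 − 4·(-29.9) = 0.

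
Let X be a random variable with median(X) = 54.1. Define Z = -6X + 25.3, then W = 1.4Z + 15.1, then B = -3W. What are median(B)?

median(B) = 1211.76

median(Z) = (-6)·54.1 + 25.3 = -299.3.
median(W) = 1.4·(-299.3) + 15.1 = -403.92.
median(B) = (-3)·(-403.92) = 1211.76.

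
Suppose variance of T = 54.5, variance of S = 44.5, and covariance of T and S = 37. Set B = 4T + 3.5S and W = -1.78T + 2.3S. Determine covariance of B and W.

covariance of B and W = 80.075

By bilinearity, covariance of B and W = ac·variance of T + bd·variance of S + (ad+bc)·covariance of T and S, with a=4, b=3.5, c=-1.78, d=2.3.
ac·variance of T = 4·(-1.78)·54.5 = -388.04
bd·variance of S = 3.5·2.3·44.5 = 358.225
(ad+bc)·covariance of T and S = (2.97)·37 = 109.89
covariance of B and W = -388.04 + 358.225 + 109.89 = 80.075.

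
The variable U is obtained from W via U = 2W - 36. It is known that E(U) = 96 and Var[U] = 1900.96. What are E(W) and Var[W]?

From U = 2W - 36: E(U) = a·E(W) + b, so E(W) = (E(U) − b)/a = (96 − (-36))/2 = 66.
Var[U] = a²·Var[W], so Var[W] = 1900.96/2² = 475.24.

E(W) = 66, Var[W] = 475.24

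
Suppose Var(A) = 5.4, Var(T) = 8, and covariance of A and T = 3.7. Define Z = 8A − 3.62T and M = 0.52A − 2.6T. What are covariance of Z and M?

By bilinearity, covariance of Z and M = ac·Var(A) + bd·Var(T) + (ad+bc)·covariance of A and T, with a=8, b=-3.62, c=0.52, d=-2.6.
ac·Var(A) = 8·0.52·5.4 = 22.464
bd·Var(T) = (-3.62)·(-2.6)·8 = 75.296
(ad+bc)·covariance of A and T = (-22.6824)·3.7 = -83.92488
covariance of Z and M = 22.464 + 75.296 + (-83.92488) = 13.83512.

covariance of Z and M = 13.83512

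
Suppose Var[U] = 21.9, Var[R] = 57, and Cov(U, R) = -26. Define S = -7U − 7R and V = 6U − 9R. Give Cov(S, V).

Cov(S, V) = 2125.2

By bilinearity, Cov(S, V) = ac·Var[U] + bd·Var[R] + (ad+bc)·Cov(U, R), with a=-7, b=-7, c=6, d=-9.
ac·Var[U] = (-7)·6·21.9 = -919.8
bd·Var[R] = (-7)·(-9)·57 = 3591
(ad+bc)·Cov(U, R) = (21)·(-26) = -546
Cov(S, V) = -919.8 + 3591 + (-546) = 2125.2.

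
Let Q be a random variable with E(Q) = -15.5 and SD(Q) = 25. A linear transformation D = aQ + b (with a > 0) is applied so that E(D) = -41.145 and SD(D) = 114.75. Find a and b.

a = 4.59, b = 30

SD(D) = a·SD(Q) (a > 0), so a = 114.75/25 = 4.59.
E(D) = a·E(Q) + b, so b = -41.145 − 4.59·(-15.5) = 30.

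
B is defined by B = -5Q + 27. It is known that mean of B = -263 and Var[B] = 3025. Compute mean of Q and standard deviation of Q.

From B = -5Q + 27: mean of B = a·mean of Q + b, so mean of Q = (mean of B − b)/a = (-263 − 27)/(-5) = 58.
standard deviation of B = √3025 = 55.
standard deviation of B = |a|·standard deviation of Q, so standard deviation of Q = 55/|-5| = 11.

mean of Q = 58, standard deviation of Q = 11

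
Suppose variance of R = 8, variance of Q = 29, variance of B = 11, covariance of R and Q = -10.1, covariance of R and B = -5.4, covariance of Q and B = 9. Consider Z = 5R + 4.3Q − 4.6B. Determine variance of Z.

variance of Z = a²·variance of R + b²·variance of Q + c²·variance of B + 2ab·covariance of R and Q + 2ac·covariance of R and B + 2bc·covariance of Q and B, with a = 5, b = 4.3, c = -4.6.
= 200 + 536.21 + 232.76 + (-434.3) + 248.4 + (-356.04)
= 427.03.

variance of Z = 427.03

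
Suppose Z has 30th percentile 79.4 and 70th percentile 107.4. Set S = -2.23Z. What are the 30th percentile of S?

30th percentile of S = -239.502

Since a = -2.23 < 0 the transformation is decreasing, reversing order: the 30th percentile of S corresponds to the 70th percentile of Z.
So P_{30}(S) = a·P_{70}(Z) + b = (-2.23)·107.4 = -239.502.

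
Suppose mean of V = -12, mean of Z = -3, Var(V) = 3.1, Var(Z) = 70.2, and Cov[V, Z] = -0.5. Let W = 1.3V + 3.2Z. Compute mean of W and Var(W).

mean of W = -25.2, Var(W) = 719.927

mean of W = 1.3·mean of V + 3.2·mean of Z = 1.3·(-12) + 3.2·(-3) = -25.2.
Var(W) = a²·Var(V) + b²·Var(Z) + 2ab·Cov[V, Z] with a = 1.3, b = 3.2.
= 1.3²·3.1 + 3.2²·70.2 + 2·1.3·3.2·(-0.5)
= 5.239 + 718.848 + (-4.16) = 719.927.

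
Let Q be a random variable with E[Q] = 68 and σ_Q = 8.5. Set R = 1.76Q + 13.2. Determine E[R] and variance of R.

E[R] = 132.88, variance of R = 223.8016

R = 1.76Q + 13.2 is linear with a = 1.76, b = 13.2.
E[R] = a·E[Q] + b = 1.76·68 + 13.2 = 132.88.
variance of Q = 8.5² = 72.25.
variance of R = a²·variance of Q = 1.76²·72.25 = 223.8016 (the additive constant 13.2 does not affect variance).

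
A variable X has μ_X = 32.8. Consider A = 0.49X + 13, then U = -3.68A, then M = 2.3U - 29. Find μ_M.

μ_A = 0.49·32.8 + 13 = 29.072.
μ_U = (-3.68)·29.072 = -106.98496.
μ_M = 2.3·(-106.98496) + (-29) = -275.065408.

μ_M = -275.065408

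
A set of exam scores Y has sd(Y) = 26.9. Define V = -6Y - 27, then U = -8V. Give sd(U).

sd(U) = 1291.2

sd(V) = |-6|·26.9 = 161.4.
sd(U) = |-8|·161.4 = 1291.2.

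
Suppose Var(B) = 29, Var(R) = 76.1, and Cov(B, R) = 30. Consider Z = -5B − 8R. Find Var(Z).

Var(Z) = 7995.4

Var(Z) = a²·Var(B) + b²·Var(R) + 2ab·Cov(B, R) with a = -5, b = -8.
= (-5)²·29 + (-8)²·76.1 + 2·(-5)·(-8)·30
= 725 + 4870.4 + 2400 = 7995.4.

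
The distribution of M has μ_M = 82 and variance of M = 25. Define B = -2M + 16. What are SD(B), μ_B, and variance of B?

B = -2M + 16 is linear with a = -2, b = 16.
SD(M) = √25 = 5.
SD(B) = |a|·SD(M) = |-2|·5 = 10.
μ_B = a·μ_M + b = (-2)·82 + 16 = -148.
variance of B = a²·variance of M = (-2)²·25 = 100 (the additive constant 16 does not affect variance).

SD(B) = 10, μ_B = -148, variance of B = 100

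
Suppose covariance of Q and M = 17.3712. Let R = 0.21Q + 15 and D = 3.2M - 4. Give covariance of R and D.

covariance of R and D = a·c·covariance of Q and M = 0.21·3.2·17.3712 = 11.6734464. Additive constants drop out.

covariance of R and D = 11.6734464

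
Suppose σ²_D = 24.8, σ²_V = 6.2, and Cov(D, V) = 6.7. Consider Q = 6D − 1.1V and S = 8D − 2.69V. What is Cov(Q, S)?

By bilinearity, Cov(Q, S) = ac·σ²_D + bd·σ²_V + (ad+bc)·Cov(D, V), with a=6, b=-1.1, c=8, d=-2.69.
ac·σ²_D = 6·8·24.8 = 1190.4
bd·σ²_V = (-1.1)·(-2.69)·6.2 = 18.3458
(ad+bc)·Cov(D, V) = (-24.94)·6.7 = -167.098
Cov(Q, S) = 1190.4 + 18.3458 + (-167.098) = 1041.6478.

Cov(Q, S) = 1041.6478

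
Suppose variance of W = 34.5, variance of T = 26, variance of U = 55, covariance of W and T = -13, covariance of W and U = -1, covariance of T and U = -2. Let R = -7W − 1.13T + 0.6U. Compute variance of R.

variance of R = 1548.9514

variance of R = a²·variance of W + b²·variance of T + c²·variance of U + 2ab·covariance of W and T + 2ac·covariance of W and U + 2bc·covariance of T and U, with a = -7, b = -1.13, c = 0.6.
= 1690.5 + 33.1994 + 19.8 + (-205.66) + 8.4 + 2.712
= 1548.9514.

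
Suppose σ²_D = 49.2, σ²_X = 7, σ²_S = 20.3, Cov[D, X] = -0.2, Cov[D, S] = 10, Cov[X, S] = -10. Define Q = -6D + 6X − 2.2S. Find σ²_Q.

σ²_Q = a²·σ²_D + b²·σ²_X + c²·σ²_S + 2ab·Cov[D, X] + 2ac·Cov[D, S] + 2bc·Cov[X, S], with a = -6, b = 6, c = -2.2.
= 1771.2 + 252 + 98.252 + 14.4 + 264 + 264
= 2663.852.

σ²_Q = 2663.852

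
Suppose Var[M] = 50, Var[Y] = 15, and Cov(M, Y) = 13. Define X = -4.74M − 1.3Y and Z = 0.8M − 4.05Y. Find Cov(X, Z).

By bilinearity, Cov(X, Z) = ac·Var[M] + bd·Var[Y] + (ad+bc)·Cov(M, Y), with a=-4.74, b=-1.3, c=0.8, d=-4.05.
ac·Var[M] = (-4.74)·0.8·50 = -189.6
bd·Var[Y] = (-1.3)·(-4.05)·15 = 78.975
(ad+bc)·Cov(M, Y) = (18.157)·13 = 236.041
Cov(X, Z) = -189.6 + 78.975 + 236.041 = 125.416.

Cov(X, Z) = 125.416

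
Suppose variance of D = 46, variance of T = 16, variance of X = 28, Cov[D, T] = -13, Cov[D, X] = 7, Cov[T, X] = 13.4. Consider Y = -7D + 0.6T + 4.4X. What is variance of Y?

variance of Y = a²·variance of D + b²·variance of T + c²·variance of X + 2ab·Cov[D, T] + 2ac·Cov[D, X] + 2bc·Cov[T, X], with a = -7, b = 0.6, c = 4.4.
= 2254 + 5.76 + 542.08 + 109.2 + (-431.2) + 70.752
= 2550.592.

variance of Y = 2550.592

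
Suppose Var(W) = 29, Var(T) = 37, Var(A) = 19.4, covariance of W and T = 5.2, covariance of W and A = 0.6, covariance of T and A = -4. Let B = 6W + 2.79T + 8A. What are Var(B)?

Var(B) = 2626.7477

Var(B) = a²·Var(W) + b²·Var(T) + c²·Var(A) + 2ab·covariance of W and T + 2ac·covariance of W and A + 2bc·covariance of T and A, with a = 6, b = 2.79, c = 8.
= 1044 + 288.0117 + 1241.6 + 174.096 + 57.6 + (-178.56)
= 2626.7477.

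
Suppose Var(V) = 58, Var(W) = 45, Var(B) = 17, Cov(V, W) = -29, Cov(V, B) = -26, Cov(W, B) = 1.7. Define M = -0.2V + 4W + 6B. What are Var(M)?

Var(M) = 1524.72

Var(M) = a²·Var(V) + b²·Var(W) + c²·Var(B) + 2ab·Cov(V, W) + 2ac·Cov(V, B) + 2bc·Cov(W, B), with a = -0.2, b = 4, c = 6.
= 2.32 + 720 + 612 + 46.4 + 62.4 + 81.6
= 1524.72.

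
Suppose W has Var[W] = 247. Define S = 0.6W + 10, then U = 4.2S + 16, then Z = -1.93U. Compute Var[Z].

Var[Z] = 5842.68742512

Var[S] = 0.6²·247 = 88.92.
Var[U] = 4.2²·88.92 = 1568.5488.
Var[Z] = (-1.93)²·1568.5488 = 5842.68742512.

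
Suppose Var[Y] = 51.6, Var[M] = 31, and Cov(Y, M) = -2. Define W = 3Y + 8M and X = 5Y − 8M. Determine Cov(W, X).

Cov(W, X) = -1242

By bilinearity, Cov(W, X) = ac·Var[Y] + bd·Var[M] + (ad+bc)·Cov(Y, M), with a=3, b=8, c=5, d=-8.
ac·Var[Y] = 3·5·51.6 = 774
bd·Var[M] = 8·(-8)·31 = -1984
(ad+bc)·Cov(Y, M) = (16)·(-2) = -32
Cov(W, X) = 774 + (-1984) + (-32) = -1242.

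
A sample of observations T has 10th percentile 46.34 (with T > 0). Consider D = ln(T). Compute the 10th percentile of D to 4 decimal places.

10th percentile of D = 3.836

ln(T) is increasing, so P_{10}(D) = g(P_{10}(T)) ≈ 3.836.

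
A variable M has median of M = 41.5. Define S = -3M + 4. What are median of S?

median of S = -120.5

A linear map preserves order up to sign, so median of S = a·median of M + b = (-3)·41.5 + 4 = -120.5.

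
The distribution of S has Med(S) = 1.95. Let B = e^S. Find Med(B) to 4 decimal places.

Med(B) = 7.0287

e^S is monotone on this domain, so Med(B) = exp(1.95) ≈ 7.0287.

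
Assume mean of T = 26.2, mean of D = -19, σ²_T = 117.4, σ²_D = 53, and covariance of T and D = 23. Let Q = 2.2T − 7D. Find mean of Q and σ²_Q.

mean of Q = 2.2·mean of T + (-7)·mean of D = 2.2·26.2 + (-7)·(-19) = 190.64.
σ²_Q = a²·σ²_T + b²·σ²_D + 2ab·covariance of T and D with a = 2.2, b = -7.
= 2.2²·117.4 + (-7)²·53 + 2·2.2·(-7)·23
= 568.216 + 2597 + (-708.4) = 2456.816.

mean of Q = 190.64, σ²_Q = 2456.816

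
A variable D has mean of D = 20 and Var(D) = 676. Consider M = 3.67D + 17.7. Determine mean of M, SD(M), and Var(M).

mean of M = 91.1, SD(M) = 95.42, Var(M) = 9104.9764

M = 3.67D + 17.7 is linear with a = 3.67, b = 17.7.
mean of M = a·mean of D + b = 3.67·20 + 17.7 = 91.1.
SD(D) = √676 = 26.
SD(M) = |a|·SD(D) = |3.67|·26 = 95.42.
Var(M) = a²·Var(D) = 3.67²·676 = 9104.9764 (the additive constant 17.7 does not affect variance).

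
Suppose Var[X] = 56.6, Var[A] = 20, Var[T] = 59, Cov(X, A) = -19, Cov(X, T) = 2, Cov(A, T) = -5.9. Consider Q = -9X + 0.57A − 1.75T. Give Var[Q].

Var[Q] = a²·Var[X] + b²·Var[A] + c²·Var[T] + 2ab·Cov(X, A) + 2ac·Cov(X, T) + 2bc·Cov(A, T), with a = -9, b = 0.57, c = -1.75.
= 4584.6 + 6.498 + 180.6875 + 194.94 + 63 + 11.7705
= 5041.496.

Var[Q] = 5041.496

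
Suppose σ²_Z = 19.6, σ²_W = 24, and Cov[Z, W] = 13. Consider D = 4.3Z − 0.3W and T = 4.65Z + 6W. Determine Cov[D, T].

By bilinearity, Cov[D, T] = ac·σ²_Z + bd·σ²_W + (ad+bc)·Cov[Z, W], with a=4.3, b=-0.3, c=4.65, d=6.
ac·σ²_Z = 4.3·4.65·19.6 = 391.902
bd·σ²_W = (-0.3)·6·24 = -43.2
(ad+bc)·Cov[Z, W] = (24.405)·13 = 317.265
Cov[D, T] = 391.902 + (-43.2) + 317.265 = 665.967.

Cov[D, T] = 665.967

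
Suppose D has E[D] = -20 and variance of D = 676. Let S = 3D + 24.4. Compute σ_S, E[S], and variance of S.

σ_S = 78, E[S] = -35.6, variance of S = 6084

S = 3D + 24.4 is linear with a = 3, b = 24.4.
σ_D = √676 = 26.
σ_S = |a|·σ_D = |3|·26 = 78.
E[S] = a·E[D] + b = 3·(-20) + 24.4 = -35.6.
variance of S = a²·variance of D = 3²·676 = 6084 (the additive constant 24.4 does not affect variance).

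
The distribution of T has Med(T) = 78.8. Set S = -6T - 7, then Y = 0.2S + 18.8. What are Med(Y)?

Med(Y) = -77.16

Med(S) = (-6)·78.8 + (-7) = -479.8.
Med(Y) = 0.2·(-479.8) + 18.8 = -77.16.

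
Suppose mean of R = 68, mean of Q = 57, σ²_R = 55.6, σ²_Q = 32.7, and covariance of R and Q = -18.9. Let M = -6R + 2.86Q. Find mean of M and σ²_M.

mean of M = (-6)·mean of R + 2.86·mean of Q = (-6)·68 + 2.86·57 = -244.98.
σ²_M = a²·σ²_R + b²·σ²_Q + 2ab·covariance of R and Q with a = -6, b = 2.86.
= (-6)²·55.6 + 2.86²·32.7 + 2·(-6)·2.86·(-18.9)
= 2001.6 + 267.47292 + 648.648 = 2917.72092.

mean of M = -244.98, σ²_M = 2917.72092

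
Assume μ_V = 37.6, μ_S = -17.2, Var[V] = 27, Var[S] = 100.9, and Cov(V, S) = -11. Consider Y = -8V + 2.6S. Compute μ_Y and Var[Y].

μ_Y = (-8)·μ_V + 2.6·μ_S = (-8)·37.6 + 2.6·(-17.2) = -345.52.
Var[Y] = a²·Var[V] + b²·Var[S] + 2ab·Cov(V, S) with a = -8, b = 2.6.
= (-8)²·27 + 2.6²·100.9 + 2·(-8)·2.6·(-11)
= 1728 + 682.084 + 457.6 = 2867.684.

μ_Y = -345.52, Var[Y] = 2867.684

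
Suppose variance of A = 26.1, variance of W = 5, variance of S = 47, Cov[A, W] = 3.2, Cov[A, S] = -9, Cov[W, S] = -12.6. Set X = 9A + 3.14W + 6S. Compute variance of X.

variance of X = a²·variance of A + b²·variance of W + c²·variance of S + 2ab·Cov[A, W] + 2ac·Cov[A, S] + 2bc·Cov[W, S], with a = 9, b = 3.14, c = 6.
= 2114.1 + 49.298 + 1692 + 180.864 + (-972) + (-474.768)
= 2589.494.

variance of X = 2589.494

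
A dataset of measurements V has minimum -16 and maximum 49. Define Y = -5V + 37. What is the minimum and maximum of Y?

a = -5 < 0, so order reverses: min(Y) = a·max(V)+b = (-5)·49 + 37 = -208; max(Y) = a·min(V)+b = (-5)·(-16) + 37 = 117.

min(Y) = -208, max(Y) = 117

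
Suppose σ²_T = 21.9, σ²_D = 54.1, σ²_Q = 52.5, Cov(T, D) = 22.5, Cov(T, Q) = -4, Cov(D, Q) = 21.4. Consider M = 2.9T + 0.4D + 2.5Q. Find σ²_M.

σ²_M = 557.96

σ²_M = a²·σ²_T + b²·σ²_D + c²·σ²_Q + 2ab·Cov(T, D) + 2ac·Cov(T, Q) + 2bc·Cov(D, Q), with a = 2.9, b = 0.4, c = 2.5.
= 184.179 + 8.656 + 328.125 + 52.2 + (-58) + 42.8
= 557.96.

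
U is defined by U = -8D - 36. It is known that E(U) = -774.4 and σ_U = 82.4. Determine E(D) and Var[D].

From U = -8D - 36: E(U) = a·E(D) + b, so E(D) = (E(U) − b)/a = (-774.4 − (-36))/(-8) = 92.3.
Var[U] = 82.4² = 6789.76.
Var[U] = a²·Var[D], so Var[D] = 6789.76/(-8)² = 106.09.

E(D) = 92.3, Var[D] = 106.09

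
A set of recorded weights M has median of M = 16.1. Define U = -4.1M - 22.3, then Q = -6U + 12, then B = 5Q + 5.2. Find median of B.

median of U = (-4.1)·16.1 + (-22.3) = -88.31.
median of Q = (-6)·(-88.31) + 12 = 541.86.
median of B = 5·541.86 + 5.2 = 2714.5.

median of B = 2714.5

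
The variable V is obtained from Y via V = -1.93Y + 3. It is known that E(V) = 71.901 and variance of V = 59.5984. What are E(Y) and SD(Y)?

E(Y) = -35.7, SD(Y) = 4

From V = -1.93Y + 3: E(V) = a·E(Y) + b, so E(Y) = (E(V) − b)/a = (71.901 − 3)/(-1.93) = -35.7.
SD(V) = √59.5984 = 7.72.
SD(V) = |a|·SD(Y), so SD(Y) = 7.72/|-1.93| = 4.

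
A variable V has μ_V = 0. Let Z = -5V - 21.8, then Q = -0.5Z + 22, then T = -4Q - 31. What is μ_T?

μ_T = -162.6

μ_Z = (-5)·0 + (-21.8) = -21.8.
μ_Q = (-0.5)·(-21.8) + 22 = 32.9.
μ_T = (-4)·32.9 + (-31) = -162.6.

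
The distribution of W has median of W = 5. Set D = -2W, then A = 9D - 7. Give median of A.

median of A = -97

median of D = (-2)·5 = -10.
median of A = 9·(-10) + (-7) = -97.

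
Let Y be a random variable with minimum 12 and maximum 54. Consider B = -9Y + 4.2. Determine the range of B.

Range of Y = 54 − 12 = 42.
Range(B) = |a|·Range(Y) = |-9|·42 = 378.

Range(B) = 378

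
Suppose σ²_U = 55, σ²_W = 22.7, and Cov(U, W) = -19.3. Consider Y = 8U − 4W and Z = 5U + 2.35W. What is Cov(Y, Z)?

Cov(Y, Z) = 2009.78

By bilinearity, Cov(Y, Z) = ac·σ²_U + bd·σ²_W + (ad+bc)·Cov(U, W), with a=8, b=-4, c=5, d=2.35.
ac·σ²_U = 8·5·55 = 2200
bd·σ²_W = (-4)·2.35·22.7 = -213.38
(ad+bc)·Cov(U, W) = (-1.2)·(-19.3) = 23.16
Cov(Y, Z) = 2200 + (-213.38) + 23.16 = 2009.78.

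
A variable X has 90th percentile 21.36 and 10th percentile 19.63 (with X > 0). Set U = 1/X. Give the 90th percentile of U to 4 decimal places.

90th percentile of U = 0.0509

1/X is decreasing on X > 0, so percentile order reverses: P_{90}(U) uses P_{10}(X) = 19.63.
P_{90}(U) = 1/19.63 ≈ 0.0509.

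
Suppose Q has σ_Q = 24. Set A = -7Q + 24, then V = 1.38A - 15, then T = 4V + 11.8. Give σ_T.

σ_A = |-7|·24 = 168.
σ_V = |1.38|·168 = 231.84.
σ_T = |4|·231.84 = 927.36.

σ_T = 927.36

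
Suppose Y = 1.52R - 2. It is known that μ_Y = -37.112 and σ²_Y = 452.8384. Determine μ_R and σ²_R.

μ_R = -23.1, σ²_R = 196

From Y = 1.52R - 2: μ_Y = a·μ_R + b, so μ_R = (μ_Y − b)/a = (-37.112 − (-2))/1.52 = -23.1.
σ²_Y = a²·σ²_R, so σ²_R = 452.8384/1.52² = 196.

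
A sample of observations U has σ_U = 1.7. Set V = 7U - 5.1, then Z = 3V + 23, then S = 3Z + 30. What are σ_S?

σ_S = 107.1

σ_V = |7|·1.7 = 11.9.
σ_Z = |3|·11.9 = 35.7.
σ_S = |3|·35.7 = 107.1.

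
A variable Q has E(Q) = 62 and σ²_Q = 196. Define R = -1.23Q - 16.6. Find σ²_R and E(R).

R = -1.23Q - 16.6 is linear with a = -1.23, b = -16.6.
σ²_R = a²·σ²_Q = (-1.23)²·196 = 296.5284 (the additive constant -16.6 does not affect variance).
E(R) = a·E(Q) + b = (-1.23)·62 + (-16.6) = -92.86.

σ²_R = 296.5284, E(R) = -92.86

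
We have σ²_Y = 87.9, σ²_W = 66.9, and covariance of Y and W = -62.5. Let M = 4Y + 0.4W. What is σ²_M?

σ²_M = a²·σ²_Y + b²·σ²_W + 2ab·covariance of Y and W with a = 4, b = 0.4.
= 4²·87.9 + 0.4²·66.9 + 2·4·0.4·(-62.5)
= 1406.4 + 10.704 + (-200) = 1217.104.

σ²_M = 1217.104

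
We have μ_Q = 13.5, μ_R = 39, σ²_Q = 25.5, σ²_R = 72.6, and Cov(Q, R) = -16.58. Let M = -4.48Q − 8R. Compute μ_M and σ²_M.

μ_M = (-4.48)·μ_Q + (-8)·μ_R = (-4.48)·13.5 + (-8)·39 = -372.48.
σ²_M = a²·σ²_Q + b²·σ²_R + 2ab·Cov(Q, R) with a = -4.48, b = -8.
= (-4.48)²·25.5 + (-8)²·72.6 + 2·(-4.48)·(-8)·(-16.58)
= 511.7952 + 4646.4 + (-1188.4544) = 3969.7408.

μ_M = -372.48, σ²_M = 3969.7408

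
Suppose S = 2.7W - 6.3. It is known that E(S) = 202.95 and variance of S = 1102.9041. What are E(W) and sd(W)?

E(W) = 77.5, sd(W) = 12.3

From S = 2.7W - 6.3: E(S) = a·E(W) + b, so E(W) = (E(S) − b)/a = (202.95 − (-6.3))/2.7 = 77.5.
sd(S) = √1102.9041 = 33.21.
sd(S) = |a|·sd(W), so sd(W) = 33.21/|2.7| = 12.3.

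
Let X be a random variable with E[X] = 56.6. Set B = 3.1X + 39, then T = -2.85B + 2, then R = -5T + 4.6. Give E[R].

E[B] = 3.1·56.6 + 39 = 214.46.
E[T] = (-2.85)·214.46 + 2 = -609.211.
E[R] = (-5)·(-609.211) + 4.6 = 3050.655.

E[R] = 3050.655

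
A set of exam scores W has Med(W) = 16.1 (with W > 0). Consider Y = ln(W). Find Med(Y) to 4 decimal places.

Med(Y) = 2.7788

ln(W) is monotone on this domain, so Med(Y) = ln(16.1) ≈ 2.7788.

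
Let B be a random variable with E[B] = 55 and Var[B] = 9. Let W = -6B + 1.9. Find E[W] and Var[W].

W = -6B + 1.9 is linear with a = -6, b = 1.9.
E[W] = a·E[B] + b = (-6)·55 + 1.9 = -328.1.
Var[W] = a²·Var[B] = (-6)²·9 = 324 (the additive constant 1.9 does not affect variance).

E[W] = -328.1, Var[W] = 324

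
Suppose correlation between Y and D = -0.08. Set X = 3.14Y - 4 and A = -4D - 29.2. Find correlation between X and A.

Linear rescalings preserve |correlation|; the slopes 3.14 and -4 have opposite signs, so the correlation flips sign: correlation between X and A = −correlation between Y and D = 0.08.

correlation between X and A = 0.08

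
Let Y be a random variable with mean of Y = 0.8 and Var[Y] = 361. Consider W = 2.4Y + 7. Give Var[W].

W = 2.4Y + 7 is linear with a = 2.4, b = 7.
Var[W] = a²·Var[Y] = 2.4²·361 = 2079.36 (the additive constant 7 does not affect variance).

Var[W] = 2079.36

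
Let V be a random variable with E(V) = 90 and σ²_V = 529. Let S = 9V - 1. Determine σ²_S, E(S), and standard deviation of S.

S = 9V - 1 is linear with a = 9, b = -1.
σ²_S = a²·σ²_V = 9²·529 = 42849 (the additive constant -1 does not affect variance).
E(S) = a·E(V) + b = 9·90 + (-1) = 809.
standard deviation of V = √529 = 23.
standard deviation of S = |a|·standard deviation of V = |9|·23 = 207.

σ²_S = 42849, E(S) = 809, standard deviation of S = 207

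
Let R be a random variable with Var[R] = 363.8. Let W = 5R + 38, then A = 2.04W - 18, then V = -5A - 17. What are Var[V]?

Var[W] = 5²·363.8 = 9095.
Var[A] = 2.04²·9095 = 37849.752.
Var[V] = (-5)²·37849.752 = 946243.8.

Var[V] = 946243.8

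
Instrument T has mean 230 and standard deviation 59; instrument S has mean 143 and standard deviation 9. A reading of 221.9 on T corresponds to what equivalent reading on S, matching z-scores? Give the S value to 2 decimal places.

z = (221.9 − 230)/59 ≈ -0.1373.
S = 143 + z·9 = 143 + (221.9 − 230)·9/59 ≈ 141.76.

S = 141.76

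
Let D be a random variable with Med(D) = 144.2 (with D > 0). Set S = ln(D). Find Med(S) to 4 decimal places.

Med(S) = 4.9712

ln(D) is monotone on this domain, so Med(S) = ln(144.2) ≈ 4.9712.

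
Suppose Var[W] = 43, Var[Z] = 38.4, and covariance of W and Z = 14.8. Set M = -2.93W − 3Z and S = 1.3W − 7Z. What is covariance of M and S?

By bilinearity, covariance of M and S = ac·Var[W] + bd·Var[Z] + (ad+bc)·covariance of W and Z, with a=-2.93, b=-3, c=1.3, d=-7.
ac·Var[W] = (-2.93)·1.3·43 = -163.787
bd·Var[Z] = (-3)·(-7)·38.4 = 806.4
(ad+bc)·covariance of W and Z = (16.61)·14.8 = 245.828
covariance of M and S = -163.787 + 806.4 + 245.828 = 888.441.

covariance of M and S = 888.441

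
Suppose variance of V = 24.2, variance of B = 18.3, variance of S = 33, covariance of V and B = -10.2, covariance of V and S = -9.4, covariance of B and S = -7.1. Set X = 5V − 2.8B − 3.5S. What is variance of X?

variance of X = a²·variance of V + b²·variance of B + c²·variance of S + 2ab·covariance of V and B + 2ac·covariance of V and S + 2bc·covariance of B and S, with a = 5, b = -2.8, c = -3.5.
= 605 + 143.472 + 404.25 + 285.6 + 329 + (-139.16)
= 1628.162.

variance of X = 1628.162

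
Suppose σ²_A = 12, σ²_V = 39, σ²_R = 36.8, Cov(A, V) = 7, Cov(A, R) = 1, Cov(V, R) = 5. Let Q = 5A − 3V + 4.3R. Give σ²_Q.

σ²_Q = 1035.432

σ²_Q = a²·σ²_A + b²·σ²_V + c²·σ²_R + 2ab·Cov(A, V) + 2ac·Cov(A, R) + 2bc·Cov(V, R), with a = 5, b = -3, c = 4.3.
= 300 + 351 + 680.432 + (-210) + 43 + (-129)
= 1035.432.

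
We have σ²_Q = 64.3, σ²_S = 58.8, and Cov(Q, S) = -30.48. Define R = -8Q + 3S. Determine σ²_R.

σ²_R = 6107.44

σ²_R = a²·σ²_Q + b²·σ²_S + 2ab·Cov(Q, S) with a = -8, b = 3.
= (-8)²·64.3 + 3²·58.8 + 2·(-8)·3·(-30.48)
= 4115.2 + 529.2 + 1463.04 = 6107.44.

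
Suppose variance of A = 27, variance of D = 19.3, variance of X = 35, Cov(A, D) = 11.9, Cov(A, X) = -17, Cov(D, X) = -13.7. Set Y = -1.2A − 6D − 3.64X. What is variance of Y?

variance of Y = 621.848

variance of Y = a²·variance of A + b²·variance of D + c²·variance of X + 2ab·Cov(A, D) + 2ac·Cov(A, X) + 2bc·Cov(D, X), with a = -1.2, b = -6, c = -3.64.
= 38.88 + 694.8 + 463.736 + 171.36 + (-148.512) + (-598.416)
= 621.848.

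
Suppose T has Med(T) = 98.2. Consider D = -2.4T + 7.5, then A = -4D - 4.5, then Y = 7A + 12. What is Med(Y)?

Med(D) = (-2.4)·98.2 + 7.5 = -228.18.
Med(A) = (-4)·(-228.18) + (-4.5) = 908.22.
Med(Y) = 7·908.22 + 12 = 6369.54.

Med(Y) = 6369.54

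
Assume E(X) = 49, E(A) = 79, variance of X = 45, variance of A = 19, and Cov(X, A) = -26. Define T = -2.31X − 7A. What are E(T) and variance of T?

E(T) = -666.19, variance of T = 330.2845

E(T) = (-2.31)·E(X) + (-7)·E(A) = (-2.31)·49 + (-7)·79 = -666.19.
variance of T = a²·variance of X + b²·variance of A + 2ab·Cov(X, A) with a = -2.31, b = -7.
= (-2.31)²·45 + (-7)²·19 + 2·(-2.31)·(-7)·(-26)
= 240.1245 + 931 + (-840.84) = 330.2845.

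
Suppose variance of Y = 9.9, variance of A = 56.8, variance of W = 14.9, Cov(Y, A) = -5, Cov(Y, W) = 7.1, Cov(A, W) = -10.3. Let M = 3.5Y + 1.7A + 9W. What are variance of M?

variance of M = a²·variance of Y + b²·variance of A + c²·variance of W + 2ab·Cov(Y, A) + 2ac·Cov(Y, W) + 2bc·Cov(A, W), with a = 3.5, b = 1.7, c = 9.
= 121.275 + 164.152 + 1206.9 + (-59.5) + 447.3 + (-315.18)
= 1564.947.

variance of M = 1564.947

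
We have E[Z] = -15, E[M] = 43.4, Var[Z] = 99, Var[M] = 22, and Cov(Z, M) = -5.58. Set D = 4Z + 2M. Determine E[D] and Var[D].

E[D] = 26.8, Var[D] = 1582.72

E[D] = 4·E[Z] + 2·E[M] = 4·(-15) + 2·43.4 = 26.8.
Var[D] = a²·Var[Z] + b²·Var[M] + 2ab·Cov(Z, M) with a = 4, b = 2.
= 4²·99 + 2²·22 + 2·4·2·(-5.58)
= 1584 + 88 + (-89.28) = 1582.72.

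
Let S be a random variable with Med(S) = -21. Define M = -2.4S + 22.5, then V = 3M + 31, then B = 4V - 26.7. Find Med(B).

Med(M) = (-2.4)·(-21) + 22.5 = 72.9.
Med(V) = 3·72.9 + 31 = 249.7.
Med(B) = 4·249.7 + (-26.7) = 972.1.

Med(B) = 972.1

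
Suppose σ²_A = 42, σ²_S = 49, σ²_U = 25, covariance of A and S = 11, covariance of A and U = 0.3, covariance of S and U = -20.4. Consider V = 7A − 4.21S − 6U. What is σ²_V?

σ²_V = a²·σ²_A + b²·σ²_S + c²·σ²_U + 2ab·covariance of A and S + 2ac·covariance of A and U + 2bc·covariance of S and U, with a = 7, b = -4.21, c = -6.
= 2058 + 868.4809 + 900 + (-648.34) + (-25.2) + (-1030.608)
= 2122.3329.

σ²_V = 2122.3329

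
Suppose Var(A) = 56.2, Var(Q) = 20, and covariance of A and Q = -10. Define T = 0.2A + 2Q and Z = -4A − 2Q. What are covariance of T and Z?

covariance of T and Z = -40.96

By bilinearity, covariance of T and Z = ac·Var(A) + bd·Var(Q) + (ad+bc)·covariance of A and Q, with a=0.2, b=2, c=-4, d=-2.
ac·Var(A) = 0.2·(-4)·56.2 = -44.96
bd·Var(Q) = 2·(-2)·20 = -80
(ad+bc)·covariance of A and Q = (-8.4)·(-10) = 84
covariance of T and Z = -44.96 + (-80) + 84 = -40.96.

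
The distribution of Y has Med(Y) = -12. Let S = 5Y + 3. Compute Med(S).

Med(S) = -57

A linear map preserves order up to sign, so Med(S) = a·Med(Y) + b = 5·(-12) + 3 = -57.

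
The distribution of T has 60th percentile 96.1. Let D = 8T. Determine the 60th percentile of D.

Since a = 8 > 0 the transformation is increasing, so the 60th percentile of D = a·(P_{60} of T) + b = 8·96.1 = 768.8.

60th percentile of D = 768.8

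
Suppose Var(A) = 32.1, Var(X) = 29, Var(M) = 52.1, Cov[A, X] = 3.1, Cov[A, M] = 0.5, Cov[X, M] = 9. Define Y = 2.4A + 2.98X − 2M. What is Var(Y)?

Var(Y) = 583.09

Var(Y) = a²·Var(A) + b²·Var(X) + c²·Var(M) + 2ab·Cov[A, X] + 2ac·Cov[A, M] + 2bc·Cov[X, M], with a = 2.4, b = 2.98, c = -2.
= 184.896 + 257.5316 + 208.4 + 44.3424 + (-4.8) + (-107.28)
= 583.09.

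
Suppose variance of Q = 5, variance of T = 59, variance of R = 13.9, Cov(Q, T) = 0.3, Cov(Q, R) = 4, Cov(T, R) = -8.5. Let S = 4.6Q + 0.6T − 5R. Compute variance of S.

variance of S = 343.196

variance of S = a²·variance of Q + b²·variance of T + c²·variance of R + 2ab·Cov(Q, T) + 2ac·Cov(Q, R) + 2bc·Cov(T, R), with a = 4.6, b = 0.6, c = -5.
= 105.8 + 21.24 + 347.5 + 1.656 + (-184) + 51
= 343.196.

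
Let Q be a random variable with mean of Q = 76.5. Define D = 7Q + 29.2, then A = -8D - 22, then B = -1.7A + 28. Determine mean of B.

mean of D = 7·76.5 + 29.2 = 564.7.
mean of A = (-8)·564.7 + (-22) = -4539.6.
mean of B = (-1.7)·(-4539.6) + 28 = 7745.32.

mean of B = 7745.32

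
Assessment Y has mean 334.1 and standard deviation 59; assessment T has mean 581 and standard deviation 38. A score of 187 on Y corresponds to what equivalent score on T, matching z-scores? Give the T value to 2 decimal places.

T = 486.26

z = (187 − 334.1)/59 ≈ -2.4932.
T = 581 + z·38 = 581 + (187 − 334.1)·38/59 ≈ 486.26.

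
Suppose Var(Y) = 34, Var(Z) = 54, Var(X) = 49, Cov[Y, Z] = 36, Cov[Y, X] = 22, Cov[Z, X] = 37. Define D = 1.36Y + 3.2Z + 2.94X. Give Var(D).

Var(D) = 2224.8484

Var(D) = a²·Var(Y) + b²·Var(Z) + c²·Var(X) + 2ab·Cov[Y, Z] + 2ac·Cov[Y, X] + 2bc·Cov[Z, X], with a = 1.36, b = 3.2, c = 2.94.
= 62.8864 + 552.96 + 423.5364 + 313.344 + 175.9296 + 696.192
= 2224.8484.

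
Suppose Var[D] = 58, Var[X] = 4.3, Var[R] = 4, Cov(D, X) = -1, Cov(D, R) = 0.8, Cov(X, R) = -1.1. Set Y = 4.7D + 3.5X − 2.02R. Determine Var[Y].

Var[Y] = 1317.6802

Var[Y] = a²·Var[D] + b²·Var[X] + c²·Var[R] + 2ab·Cov(D, X) + 2ac·Cov(D, R) + 2bc·Cov(X, R), with a = 4.7, b = 3.5, c = -2.02.
= 1281.22 + 52.675 + 16.3216 + (-32.9) + (-15.1904) + 15.554
= 1317.6802.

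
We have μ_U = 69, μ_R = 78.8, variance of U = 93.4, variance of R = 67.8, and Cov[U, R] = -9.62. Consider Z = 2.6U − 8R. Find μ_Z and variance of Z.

μ_Z = -451, variance of Z = 5370.776

μ_Z = 2.6·μ_U + (-8)·μ_R = 2.6·69 + (-8)·78.8 = -451.
variance of Z = a²·variance of U + b²·variance of R + 2ab·Cov[U, R] with a = 2.6, b = -8.
= 2.6²·93.4 + (-8)²·67.8 + 2·2.6·(-8)·(-9.62)
= 631.384 + 4339.2 + 400.192 = 5370.776.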